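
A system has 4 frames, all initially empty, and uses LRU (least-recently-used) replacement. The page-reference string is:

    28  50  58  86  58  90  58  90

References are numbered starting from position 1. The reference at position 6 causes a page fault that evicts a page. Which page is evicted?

pos 1: 28 → fault, frames [28]
pos 2: 50 → fault, frames [28, 50]
pos 3: 58 → fault, frames [28, 50, 58]
pos 4: 86 → fault, frames [28, 50, 58, 86]
pos 5: 58 → hit
pos 6: 90 → fault, evict 28, frames [50, 86, 58, 90]
At position 6, page 28 is evicted.

28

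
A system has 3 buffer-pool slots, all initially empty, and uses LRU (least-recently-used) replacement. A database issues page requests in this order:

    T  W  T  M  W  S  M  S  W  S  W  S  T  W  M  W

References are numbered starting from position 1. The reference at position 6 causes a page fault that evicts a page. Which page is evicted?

pos 1: T → miss, frames {T}
pos 2: W → miss, frames {T,W}
pos 3: T → hit
pos 4: M → miss, frames {W,T,M}
pos 5: W → hit
pos 6: S → miss, evict T, frames {M,W,S}
At position 6, page T is evicted.

T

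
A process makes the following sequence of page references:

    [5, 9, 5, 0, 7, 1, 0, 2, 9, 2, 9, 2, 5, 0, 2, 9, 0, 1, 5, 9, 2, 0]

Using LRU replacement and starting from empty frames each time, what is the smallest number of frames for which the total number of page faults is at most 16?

f=1: 22 faults
f=2: 18 faults
f=3: 15 faults
f=4: 12 faults
f=5: 8 faults
f=6: 6 faults
Smallest f with faults ≤ 16 is 3.

3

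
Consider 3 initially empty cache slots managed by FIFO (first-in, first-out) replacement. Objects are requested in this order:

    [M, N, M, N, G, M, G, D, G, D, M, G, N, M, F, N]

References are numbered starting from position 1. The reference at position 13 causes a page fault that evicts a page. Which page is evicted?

pos 1: M → miss, frames (M)
pos 2: N → miss, frames (M N)
pos 3: M → hit
pos 4: N → hit
pos 5: G → miss, frames (M N G)
pos 6: M → hit
pos 7: G → hit
pos 8: D → miss, evict M, frames (N G D)
pos 9: G → hit
pos 10: D → hit
pos 11: M → miss, evict N, frames (G D M)
pos 12: G → hit
pos 13: N → miss, evict G, frames (D M N)
At position 13, page G is evicted.

G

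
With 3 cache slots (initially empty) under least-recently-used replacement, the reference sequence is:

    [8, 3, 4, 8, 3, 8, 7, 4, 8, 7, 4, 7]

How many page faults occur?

8 → miss, frames {8}
3 → miss, frames {8,3}
4 → miss, frames {8,3,4}
8 → hit
3 → hit
8 → hit
7 → miss, evict 4, frames {3,8,7}
4 → miss, evict 3, frames {8,7,4}
8 → hit
7 → hit
4 → hit
7 → hit
Page faults: 5.

5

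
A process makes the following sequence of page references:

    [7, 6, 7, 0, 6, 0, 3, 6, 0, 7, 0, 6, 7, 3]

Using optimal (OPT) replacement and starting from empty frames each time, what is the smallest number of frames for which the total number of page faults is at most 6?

3

f=1: 14 faults
f=2: 8 faults
f=3: 6 faults
f=4: 4 faults
Smallest f with faults ≤ 6 is 3.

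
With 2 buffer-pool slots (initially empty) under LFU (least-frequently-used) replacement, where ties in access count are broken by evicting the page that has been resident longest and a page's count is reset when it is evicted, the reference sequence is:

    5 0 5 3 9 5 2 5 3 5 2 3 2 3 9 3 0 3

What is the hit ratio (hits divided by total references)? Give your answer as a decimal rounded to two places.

0.22

5 → miss, frames [5]
0 → miss, frames [5, 0]
5 → hit
3 → miss, evict 0, frames [5, 3]
9 → miss, evict 3, frames [5, 9]
5 → hit
2 → miss, evict 9, frames [5, 2]
5 → hit
3 → miss, evict 2, frames [5, 3]
5 → hit
2 → miss, evict 3, frames [5, 2]
3 → miss, evict 2, frames [5, 3]
2 → miss, evict 3, frames [5, 2]
3 → miss, evict 2, frames [5, 3]
9 → miss, evict 3, frames [5, 9]
3 → miss, evict 9, frames [5, 3]
0 → miss, evict 3, frames [5, 0]
3 → miss, evict 0, frames [5, 3]
Hits: 4 of 18 references → 4/18 = 0.2222.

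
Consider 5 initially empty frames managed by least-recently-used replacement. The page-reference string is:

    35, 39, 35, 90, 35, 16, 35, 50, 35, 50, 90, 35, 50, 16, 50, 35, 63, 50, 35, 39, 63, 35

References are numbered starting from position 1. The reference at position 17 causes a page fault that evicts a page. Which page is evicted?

39

pos 1: 35 -> miss, frames [35]
pos 2: 39 -> miss, frames [35, 39]
pos 3: 35 -> hit
pos 4: 90 -> miss, frames [39, 35, 90]
pos 5: 35 -> hit
pos 6: 16 -> miss, frames [39, 90, 35, 16]
pos 7: 35 -> hit
pos 8: 50 -> miss, frames [39, 90, 16, 35, 50]
pos 9: 35 -> hit
pos 10: 50 -> hit
pos 11: 90 -> hit
pos 12: 35 -> hit
pos 13: 50 -> hit
pos 14: 16 -> hit
pos 15: 50 -> hit
pos 16: 35 -> hit
pos 17: 63 -> miss, evict 39, frames [90, 16, 50, 35, 63]
At position 17, page 39 is evicted.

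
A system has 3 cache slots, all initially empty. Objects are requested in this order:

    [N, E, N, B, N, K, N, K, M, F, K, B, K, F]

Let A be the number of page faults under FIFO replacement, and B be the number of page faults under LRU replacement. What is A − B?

Under FIFO: F F . F . F F . F F F F . . → 9 faults.
Under LRU: F F . F . F . . F F . F . . → 7 faults.
A − B = 9 − 7 = 2.

2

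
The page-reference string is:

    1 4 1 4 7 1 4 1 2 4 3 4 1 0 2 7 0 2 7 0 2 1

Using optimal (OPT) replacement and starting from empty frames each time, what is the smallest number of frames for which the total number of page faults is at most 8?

4

f=1: 22 faults
f=2: 13 faults
f=3: 9 faults
f=4: 7 faults
f=5: 6 faults
f=6: 6 faults
Smallest f with faults ≤ 8 is 4.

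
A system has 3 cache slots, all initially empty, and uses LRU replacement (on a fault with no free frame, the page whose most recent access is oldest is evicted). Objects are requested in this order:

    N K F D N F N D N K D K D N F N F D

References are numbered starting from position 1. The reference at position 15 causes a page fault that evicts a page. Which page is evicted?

K

pos 1: N: fault, frames [N]
pos 2: K: fault, frames [N, K]
pos 3: F: fault, frames [N, K, F]
pos 4: D: fault, evict N, frames [K, F, D]
pos 5: N: fault, evict K, frames [F, D, N]
pos 6: F: hit
pos 7: N: hit
pos 8: D: hit
pos 9: N: hit
pos 10: K: fault, evict F, frames [D, N, K]
pos 11: D: hit
pos 12: K: hit
pos 13: D: hit
pos 14: N: hit
pos 15: F: fault, evict K, frames [D, N, F]
At position 15, page K is evicted.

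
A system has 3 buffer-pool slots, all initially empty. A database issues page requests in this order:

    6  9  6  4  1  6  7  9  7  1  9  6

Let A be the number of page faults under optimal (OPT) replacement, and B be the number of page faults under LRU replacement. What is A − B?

-2

Under OPT: F F . F F . F . . . . F → 6 faults.
Under LRU: F F . F F . F F . F . F → 8 faults.
A − B = 6 − 8 = -2.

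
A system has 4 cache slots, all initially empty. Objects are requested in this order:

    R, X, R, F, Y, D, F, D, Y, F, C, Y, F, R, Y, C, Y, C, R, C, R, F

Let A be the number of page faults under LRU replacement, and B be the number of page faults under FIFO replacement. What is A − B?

Under LRU: F F . F F F . . . . F . . F . . . . . . . . → 7 faults.
Under FIFO: F F . F F F . . . . F . . F . . . . . . . F → 8 faults.
A − B = 7 − 8 = -1.

-1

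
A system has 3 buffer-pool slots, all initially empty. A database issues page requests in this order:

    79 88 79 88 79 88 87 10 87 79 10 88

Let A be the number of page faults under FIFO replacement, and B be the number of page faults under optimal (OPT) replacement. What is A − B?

Under FIFO: F F . . . . F F . F . F → 6 faults.
Under OPT: F F . . . . F F . . . F → 5 faults.
A − B = 6 − 5 = 1.

1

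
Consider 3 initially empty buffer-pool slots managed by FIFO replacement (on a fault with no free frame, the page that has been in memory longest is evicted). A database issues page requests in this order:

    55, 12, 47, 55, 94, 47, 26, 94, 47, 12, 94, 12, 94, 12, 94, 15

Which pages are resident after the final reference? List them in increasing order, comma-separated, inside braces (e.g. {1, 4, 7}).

{12, 15, 26}

55 -> fault, frames [55]
12 -> fault, frames [55, 12]
47 -> fault, frames [55, 12, 47]
55 -> hit
94 -> fault, evict 55, frames [12, 47, 94]
47 -> hit
26 -> fault, evict 12, frames [47, 94, 26]
94 -> hit
47 -> hit
12 -> fault, evict 47, frames [94, 26, 12]
94 -> hit
12 -> hit
94 -> hit
12 -> hit
94 -> hit
15 -> fault, evict 94, frames [26, 12, 15]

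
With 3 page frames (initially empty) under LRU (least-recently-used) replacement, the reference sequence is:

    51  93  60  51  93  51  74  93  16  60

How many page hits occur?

51: miss, frames [51]
93: miss, frames [51, 93]
60: miss, frames [51, 93, 60]
51: hit
93: hit
51: hit
74: miss, evict 60, frames [93, 51, 74]
93: hit
16: miss, evict 51, frames [74, 93, 16]
60: miss, evict 74, frames [93, 16, 60]
Hits: 4.

4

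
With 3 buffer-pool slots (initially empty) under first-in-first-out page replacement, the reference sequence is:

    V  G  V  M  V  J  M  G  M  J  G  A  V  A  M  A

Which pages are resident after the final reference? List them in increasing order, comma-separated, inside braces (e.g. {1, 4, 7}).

{A, M, V}

V -> fault, frames (V)
G -> fault, frames (V G)
V -> hit
M -> fault, frames (V G M)
V -> hit
J -> fault, evict V, frames (G M J)
M -> hit
G -> hit
M -> hit
J -> hit
G -> hit
A -> fault, evict G, frames (M J A)
V -> fault, evict M, frames (J A V)
A -> hit
M -> fault, evict J, frames (A V M)
A -> hit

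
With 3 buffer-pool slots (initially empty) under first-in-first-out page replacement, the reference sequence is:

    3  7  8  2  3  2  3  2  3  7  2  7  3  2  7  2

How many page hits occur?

10

3: miss, frames (3)
7: miss, frames (3 7)
8: miss, frames (3 7 8)
2: miss, evict 3, frames (7 8 2)
3: miss, evict 7, frames (8 2 3)
2: hit
3: hit
2: hit
3: hit
7: miss, evict 8, frames (2 3 7)
2: hit
7: hit
3: hit
2: hit
7: hit
2: hit
Hits: 10.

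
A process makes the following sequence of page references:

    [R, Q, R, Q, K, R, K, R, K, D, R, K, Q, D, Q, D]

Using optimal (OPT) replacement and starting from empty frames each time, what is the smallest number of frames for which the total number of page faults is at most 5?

f=1: 16 faults
f=2: 6 faults
f=3: 5 faults
f=4: 4 faults
Smallest f with faults ≤ 5 is 3.

3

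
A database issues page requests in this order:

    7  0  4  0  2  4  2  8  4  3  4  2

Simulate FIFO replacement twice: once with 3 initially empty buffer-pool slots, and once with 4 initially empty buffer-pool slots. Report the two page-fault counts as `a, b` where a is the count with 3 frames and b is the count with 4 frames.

8, 6

3 frames: F F F . F . . F . F F F → 8 faults.
4 frames: F F F . F . . F . F . . → 6 faults.
6 < 8: adding a frame reduced faults, as is typical.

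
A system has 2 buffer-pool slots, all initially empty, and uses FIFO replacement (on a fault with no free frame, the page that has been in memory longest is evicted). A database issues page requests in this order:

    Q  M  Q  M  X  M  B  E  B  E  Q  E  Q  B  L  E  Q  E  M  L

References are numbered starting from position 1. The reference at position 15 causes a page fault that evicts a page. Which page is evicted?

pos 1: Q: miss, frames {Q}
pos 2: M: miss, frames {Q,M}
pos 3: Q: hit
pos 4: M: hit
pos 5: X: miss, evict Q, frames {M,X}
pos 6: M: hit
pos 7: B: miss, evict M, frames {X,B}
pos 8: E: miss, evict X, frames {B,E}
pos 9: B: hit
pos 10: E: hit
pos 11: Q: miss, evict B, frames {E,Q}
pos 12: E: hit
pos 13: Q: hit
pos 14: B: miss, evict E, frames {Q,B}
pos 15: L: miss, evict Q, frames {B,L}
At position 15, page Q is evicted.

Q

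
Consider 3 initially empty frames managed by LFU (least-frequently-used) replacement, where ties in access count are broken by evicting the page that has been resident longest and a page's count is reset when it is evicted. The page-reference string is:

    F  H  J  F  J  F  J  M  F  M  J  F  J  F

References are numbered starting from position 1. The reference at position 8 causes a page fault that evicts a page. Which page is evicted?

pos 1: F: miss, frames (F)
pos 2: H: miss, frames (F H)
pos 3: J: miss, frames (F H J)
pos 4: F: hit
pos 5: J: hit
pos 6: F: hit
pos 7: J: hit
pos 8: M: miss, evict H, frames (F J M)
At position 8, page H is evicted.

H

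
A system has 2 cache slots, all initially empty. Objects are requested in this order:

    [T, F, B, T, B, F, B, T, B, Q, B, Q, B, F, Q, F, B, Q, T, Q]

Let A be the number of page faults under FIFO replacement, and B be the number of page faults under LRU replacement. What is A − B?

Under FIFO: F F F F . F F F . F F . . F F . F . F F → 14 faults.
Under LRU: F F F F . F . F . F . . . F F . F F F . → 12 faults.
A − B = 14 − 12 = 2.

2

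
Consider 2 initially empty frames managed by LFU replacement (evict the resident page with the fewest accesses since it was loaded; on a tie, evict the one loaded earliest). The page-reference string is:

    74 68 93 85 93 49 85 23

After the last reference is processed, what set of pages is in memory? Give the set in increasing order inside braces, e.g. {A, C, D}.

{23, 93}

74: miss, frames {74}
68: miss, frames {74,68}
93: miss, evict 74, frames {68,93}
85: miss, evict 68, frames {93,85}
93: hit
49: miss, evict 85, frames {93,49}
85: miss, evict 49, frames {93,85}
23: miss, evict 85, frames {93,23}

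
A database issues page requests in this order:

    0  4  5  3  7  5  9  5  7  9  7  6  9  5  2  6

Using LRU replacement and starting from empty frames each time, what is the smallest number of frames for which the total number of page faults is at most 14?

f=1: 16 faults
f=2: 14 faults
f=3: 10 faults
f=4: 8 faults
f=5: 8 faults
f=6: 8 faults
f=7: 8 faults
f=8: 8 faults
Smallest f with faults ≤ 14 is 2.

2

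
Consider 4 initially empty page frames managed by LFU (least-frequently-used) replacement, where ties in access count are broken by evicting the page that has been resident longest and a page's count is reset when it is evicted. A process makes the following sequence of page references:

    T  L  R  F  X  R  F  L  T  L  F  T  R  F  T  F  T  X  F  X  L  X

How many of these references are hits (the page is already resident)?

13

T -> miss, frames {T}
L -> miss, frames {T,L}
R -> miss, frames {T,L,R}
F -> miss, frames {T,L,R,F}
X -> miss, evict T, frames {L,R,F,X}
R -> hit
F -> hit
L -> hit
T -> miss, evict X, frames {L,R,F,T}
L -> hit
F -> hit
T -> hit
R -> hit
F -> hit
T -> hit
F -> hit
T -> hit
X -> miss, evict L, frames {R,F,T,X}
F -> hit
X -> hit
L -> miss, evict X, frames {R,F,T,L}
X -> miss, evict L, frames {R,F,T,X}
Hits: 13.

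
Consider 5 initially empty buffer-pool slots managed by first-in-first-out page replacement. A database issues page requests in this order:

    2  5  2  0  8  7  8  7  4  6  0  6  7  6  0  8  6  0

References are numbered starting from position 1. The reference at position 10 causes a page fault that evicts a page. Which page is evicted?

5

pos 1: 2 → miss, frames (2)
pos 2: 5 → miss, frames (2 5)
pos 3: 2 → hit
pos 4: 0 → miss, frames (2 5 0)
pos 5: 8 → miss, frames (2 5 0 8)
pos 6: 7 → miss, frames (2 5 0 8 7)
pos 7: 8 → hit
pos 8: 7 → hit
pos 9: 4 → miss, evict 2, frames (5 0 8 7 4)
pos 10: 6 → miss, evict 5, frames (0 8 7 4 6)
At position 10, page 5 is evicted.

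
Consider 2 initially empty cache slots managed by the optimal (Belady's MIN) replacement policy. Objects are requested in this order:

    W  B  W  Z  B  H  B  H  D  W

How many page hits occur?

W -> fault, frames (W)
B -> fault, frames (W B)
W -> hit
Z -> fault, evict W, frames (B Z)
B -> hit
H -> fault, evict Z, frames (B H)
B -> hit
H -> hit
D -> fault, evict H, frames (B D)
W -> fault, evict D, frames (B W)
Hits: 4.

4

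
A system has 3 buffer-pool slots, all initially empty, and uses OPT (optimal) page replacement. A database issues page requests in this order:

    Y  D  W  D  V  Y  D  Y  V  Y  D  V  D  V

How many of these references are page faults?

4

Y -> fault, frames [Y]
D -> fault, frames [Y, D]
W -> fault, frames [Y, D, W]
D -> hit
V -> fault, evict W, frames [Y, D, V]
Y -> hit
D -> hit
Y -> hit
V -> hit
Y -> hit
D -> hit
V -> hit
D -> hit
V -> hit
Page faults: 4.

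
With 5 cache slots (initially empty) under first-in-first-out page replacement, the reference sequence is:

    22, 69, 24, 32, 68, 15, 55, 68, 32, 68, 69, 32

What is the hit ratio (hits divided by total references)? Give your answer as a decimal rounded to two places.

22: miss, frames (22)
69: miss, frames (22 69)
24: miss, frames (22 69 24)
32: miss, frames (22 69 24 32)
68: miss, frames (22 69 24 32 68)
15: miss, evict 22, frames (69 24 32 68 15)
55: miss, evict 69, frames (24 32 68 15 55)
68: hit
32: hit
68: hit
69: miss, evict 24, frames (32 68 15 55 69)
32: hit
Hits: 4 of 12 references → 4/12 = 0.3333.

0.33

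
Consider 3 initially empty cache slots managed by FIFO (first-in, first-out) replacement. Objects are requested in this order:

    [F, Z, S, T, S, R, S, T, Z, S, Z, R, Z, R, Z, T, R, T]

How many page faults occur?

9

F → miss, frames (F)
Z → miss, frames (F Z)
S → miss, frames (F Z S)
T → miss, evict F, frames (Z S T)
S → hit
R → miss, evict Z, frames (S T R)
S → hit
T → hit
Z → miss, evict S, frames (T R Z)
S → miss, evict T, frames (R Z S)
Z → hit
R → hit
Z → hit
R → hit
Z → hit
T → miss, evict R, frames (Z S T)
R → miss, evict Z, frames (S T R)
T → hit
Page faults: 9.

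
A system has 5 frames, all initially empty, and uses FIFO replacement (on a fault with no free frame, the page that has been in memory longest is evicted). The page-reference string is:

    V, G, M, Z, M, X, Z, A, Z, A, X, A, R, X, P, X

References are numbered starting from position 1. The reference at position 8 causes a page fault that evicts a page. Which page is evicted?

V

pos 1: V: miss, frames [V]
pos 2: G: miss, frames [V, G]
pos 3: M: miss, frames [V, G, M]
pos 4: Z: miss, frames [V, G, M, Z]
pos 5: M: hit
pos 6: X: miss, frames [V, G, M, Z, X]
pos 7: Z: hit
pos 8: A: miss, evict V, frames [G, M, Z, X, A]
At position 8, page V is evicted.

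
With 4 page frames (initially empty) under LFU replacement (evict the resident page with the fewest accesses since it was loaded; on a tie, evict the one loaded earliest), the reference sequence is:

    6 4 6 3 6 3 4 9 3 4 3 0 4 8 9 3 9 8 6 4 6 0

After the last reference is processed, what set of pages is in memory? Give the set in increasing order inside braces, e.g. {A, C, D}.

6 -> miss, frames [6]
4 -> miss, frames [6, 4]
6 -> hit
3 -> miss, frames [6, 4, 3]
6 -> hit
3 -> hit
4 -> hit
9 -> miss, frames [6, 4, 3, 9]
3 -> hit
4 -> hit
3 -> hit
0 -> miss, evict 9, frames [6, 4, 3, 0]
4 -> hit
8 -> miss, evict 0, frames [6, 4, 3, 8]
9 -> miss, evict 8, frames [6, 4, 3, 9]
3 -> hit
9 -> hit
8 -> miss, evict 9, frames [6, 4, 3, 8]
6 -> hit
4 -> hit
6 -> hit
0 -> miss, evict 8, frames [6, 4, 3, 0]

{0, 3, 4, 6}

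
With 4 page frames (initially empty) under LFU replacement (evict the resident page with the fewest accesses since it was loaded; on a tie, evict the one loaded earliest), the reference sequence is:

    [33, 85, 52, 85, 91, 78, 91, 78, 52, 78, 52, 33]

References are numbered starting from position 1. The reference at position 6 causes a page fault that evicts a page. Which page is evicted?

pos 1: 33: fault, frames {33}
pos 2: 85: fault, frames {33,85}
pos 3: 52: fault, frames {33,85,52}
pos 4: 85: hit
pos 5: 91: fault, frames {33,85,52,91}
pos 6: 78: fault, evict 33, frames {85,52,91,78}
At position 6, page 33 is evicted.

33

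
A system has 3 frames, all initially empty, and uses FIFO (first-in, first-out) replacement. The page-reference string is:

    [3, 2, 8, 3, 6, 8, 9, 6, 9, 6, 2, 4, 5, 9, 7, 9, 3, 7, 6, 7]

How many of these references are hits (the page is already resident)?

3: miss, frames (3)
2: miss, frames (3 2)
8: miss, frames (3 2 8)
3: hit
6: miss, evict 3, frames (2 8 6)
8: hit
9: miss, evict 2, frames (8 6 9)
6: hit
9: hit
6: hit
2: miss, evict 8, frames (6 9 2)
4: miss, evict 6, frames (9 2 4)
5: miss, evict 9, frames (2 4 5)
9: miss, evict 2, frames (4 5 9)
7: miss, evict 4, frames (5 9 7)
9: hit
3: miss, evict 5, frames (9 7 3)
7: hit
6: miss, evict 9, frames (7 3 6)
7: hit
Hits: 8.

8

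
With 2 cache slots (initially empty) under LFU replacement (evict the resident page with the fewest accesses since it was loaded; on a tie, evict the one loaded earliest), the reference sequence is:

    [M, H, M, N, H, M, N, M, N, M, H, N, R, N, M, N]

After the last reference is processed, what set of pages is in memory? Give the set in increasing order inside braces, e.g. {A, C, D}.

{M, N}

M → fault, frames [M]
H → fault, frames [M, H]
M → hit
N → fault, evict H, frames [M, N]
H → fault, evict N, frames [M, H]
M → hit
N → fault, evict H, frames [M, N]
M → hit
N → hit
M → hit
H → fault, evict N, frames [M, H]
N → fault, evict H, frames [M, N]
R → fault, evict N, frames [M, R]
N → fault, evict R, frames [M, N]
M → hit
N → hit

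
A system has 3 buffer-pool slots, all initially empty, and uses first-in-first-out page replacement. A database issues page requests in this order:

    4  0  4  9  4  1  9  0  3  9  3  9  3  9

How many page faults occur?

4 -> fault, frames (4)
0 -> fault, frames (4 0)
4 -> hit
9 -> fault, frames (4 0 9)
4 -> hit
1 -> fault, evict 4, frames (0 9 1)
9 -> hit
0 -> hit
3 -> fault, evict 0, frames (9 1 3)
9 -> hit
3 -> hit
9 -> hit
3 -> hit
9 -> hit
Page faults: 5.

5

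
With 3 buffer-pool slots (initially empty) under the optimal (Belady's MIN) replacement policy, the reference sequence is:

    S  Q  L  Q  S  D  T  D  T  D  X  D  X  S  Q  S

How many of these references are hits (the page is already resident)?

S -> miss, frames [S]
Q -> miss, frames [S, Q]
L -> miss, frames [S, Q, L]
Q -> hit
S -> hit
D -> miss, evict L, frames [S, Q, D]
T -> miss, evict Q, frames [S, D, T]
D -> hit
T -> hit
D -> hit
X -> miss, evict T, frames [S, D, X]
D -> hit
X -> hit
S -> hit
Q -> miss, evict X, frames [S, D, Q]
S -> hit
Hits: 9.

9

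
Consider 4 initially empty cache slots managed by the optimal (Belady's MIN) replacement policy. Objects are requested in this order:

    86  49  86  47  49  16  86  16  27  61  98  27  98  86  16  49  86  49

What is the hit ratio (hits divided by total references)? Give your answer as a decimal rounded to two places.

0.56

86 -> fault, frames (86)
49 -> fault, frames (86 49)
86 -> hit
47 -> fault, frames (86 49 47)
49 -> hit
16 -> fault, frames (86 49 47 16)
86 -> hit
16 -> hit
27 -> fault, evict 47, frames (86 49 16 27)
61 -> fault, evict 49, frames (86 16 27 61)
98 -> fault, evict 61, frames (86 16 27 98)
27 -> hit
98 -> hit
86 -> hit
16 -> hit
49 -> fault, evict 98, frames (86 16 27 49)
86 -> hit
49 -> hit
Hits: 10 of 18 references → 10/18 = 0.5556.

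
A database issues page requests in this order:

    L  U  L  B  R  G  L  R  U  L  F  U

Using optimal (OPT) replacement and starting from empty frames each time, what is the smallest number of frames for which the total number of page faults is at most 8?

f=1: 12 faults
f=2: 8 faults
f=3: 7 faults
f=4: 6 faults
f=5: 6 faults
f=6: 6 faults
Smallest f with faults ≤ 8 is 2.

2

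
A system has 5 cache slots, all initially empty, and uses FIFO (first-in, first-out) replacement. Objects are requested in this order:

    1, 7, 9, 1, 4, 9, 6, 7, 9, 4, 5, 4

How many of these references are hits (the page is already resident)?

6

1: miss, frames {1}
7: miss, frames {1,7}
9: miss, frames {1,7,9}
1: hit
4: miss, frames {1,7,9,4}
9: hit
6: miss, frames {1,7,9,4,6}
7: hit
9: hit
4: hit
5: miss, evict 1, frames {7,9,4,6,5}
4: hit
Hits: 6.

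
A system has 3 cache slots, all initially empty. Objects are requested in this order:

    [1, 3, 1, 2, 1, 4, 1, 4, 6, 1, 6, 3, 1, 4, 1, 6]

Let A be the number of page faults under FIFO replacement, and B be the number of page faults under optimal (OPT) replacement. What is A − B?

Under FIFO: F F . F . F F . F . . F . F F F → 10 faults.
Under OPT: F F . F . F . . F . . . . F . . → 6 faults.
A − B = 10 − 6 = 4.

4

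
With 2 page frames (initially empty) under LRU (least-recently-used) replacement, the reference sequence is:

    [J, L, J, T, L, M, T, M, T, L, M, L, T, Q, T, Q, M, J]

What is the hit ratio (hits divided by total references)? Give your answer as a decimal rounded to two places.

J: fault, frames {J}
L: fault, frames {J,L}
J: hit
T: fault, evict L, frames {J,T}
L: fault, evict J, frames {T,L}
M: fault, evict T, frames {L,M}
T: fault, evict L, frames {M,T}
M: hit
T: hit
L: fault, evict M, frames {T,L}
M: fault, evict T, frames {L,M}
L: hit
T: fault, evict M, frames {L,T}
Q: fault, evict L, frames {T,Q}
T: hit
Q: hit
M: fault, evict T, frames {Q,M}
J: fault, evict Q, frames {M,J}
Hits: 6 of 18 references → 6/18 = 0.3333.

0.33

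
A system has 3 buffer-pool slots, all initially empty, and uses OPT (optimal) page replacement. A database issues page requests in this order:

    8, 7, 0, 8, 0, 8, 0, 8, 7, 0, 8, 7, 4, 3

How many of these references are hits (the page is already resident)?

9

8: fault, frames [8]
7: fault, frames [8, 7]
0: fault, frames [8, 7, 0]
8: hit
0: hit
8: hit
0: hit
8: hit
7: hit
0: hit
8: hit
7: hit
4: fault, evict 0, frames [8, 7, 4]
3: fault, evict 4, frames [8, 7, 3]
Hits: 9.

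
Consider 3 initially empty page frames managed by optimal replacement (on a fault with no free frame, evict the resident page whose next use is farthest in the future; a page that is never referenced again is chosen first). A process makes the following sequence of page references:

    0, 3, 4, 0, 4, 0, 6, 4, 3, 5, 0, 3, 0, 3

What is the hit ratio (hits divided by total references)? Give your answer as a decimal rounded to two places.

0.57

0 → fault, frames (0)
3 → fault, frames (0 3)
4 → fault, frames (0 3 4)
0 → hit
4 → hit
0 → hit
6 → fault, evict 0, frames (3 4 6)
4 → hit
3 → hit
5 → fault, evict 6, frames (3 4 5)
0 → fault, evict 5, frames (3 4 0)
3 → hit
0 → hit
3 → hit
Hits: 8 of 14 references → 8/14 = 0.5714.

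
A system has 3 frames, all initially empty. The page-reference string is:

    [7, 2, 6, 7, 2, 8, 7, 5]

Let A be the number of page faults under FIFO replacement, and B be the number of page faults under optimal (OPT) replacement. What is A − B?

1

Under FIFO: F F F . . F F F → 6 faults.
Under OPT: F F F . . F . F → 5 faults.
A − B = 6 − 5 = 1.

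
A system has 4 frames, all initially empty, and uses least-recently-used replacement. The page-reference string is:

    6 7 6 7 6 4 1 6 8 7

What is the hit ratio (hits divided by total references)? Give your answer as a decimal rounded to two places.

0.40

6 -> fault, frames {6}
7 -> fault, frames {6,7}
6 -> hit
7 -> hit
6 -> hit
4 -> fault, frames {7,6,4}
1 -> fault, frames {7,6,4,1}
6 -> hit
8 -> fault, evict 7, frames {4,1,6,8}
7 -> fault, evict 4, frames {1,6,8,7}
Hits: 4 of 10 references → 4/10 = 0.4000.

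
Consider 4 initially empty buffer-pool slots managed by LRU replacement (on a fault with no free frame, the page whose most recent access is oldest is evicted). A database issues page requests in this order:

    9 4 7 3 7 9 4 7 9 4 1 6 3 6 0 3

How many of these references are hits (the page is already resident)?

8

9 → miss, frames (9)
4 → miss, frames (9 4)
7 → miss, frames (9 4 7)
3 → miss, frames (9 4 7 3)
7 → hit
9 → hit
4 → hit
7 → hit
9 → hit
4 → hit
1 → miss, evict 3, frames (7 9 4 1)
6 → miss, evict 7, frames (9 4 1 6)
3 → miss, evict 9, frames (4 1 6 3)
6 → hit
0 → miss, evict 4, frames (1 3 6 0)
3 → hit
Hits: 8.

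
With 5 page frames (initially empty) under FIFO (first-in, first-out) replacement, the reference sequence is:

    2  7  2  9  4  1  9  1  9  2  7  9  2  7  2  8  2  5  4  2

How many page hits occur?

2 -> miss, frames {2}
7 -> miss, frames {2,7}
2 -> hit
9 -> miss, frames {2,7,9}
4 -> miss, frames {2,7,9,4}
1 -> miss, frames {2,7,9,4,1}
9 -> hit
1 -> hit
9 -> hit
2 -> hit
7 -> hit
9 -> hit
2 -> hit
7 -> hit
2 -> hit
8 -> miss, evict 2, frames {7,9,4,1,8}
2 -> miss, evict 7, frames {9,4,1,8,2}
5 -> miss, evict 9, frames {4,1,8,2,5}
4 -> hit
2 -> hit
Hits: 12.

12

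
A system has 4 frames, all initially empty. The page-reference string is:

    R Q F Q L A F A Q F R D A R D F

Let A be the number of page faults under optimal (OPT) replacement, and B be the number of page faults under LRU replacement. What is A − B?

Under OPT: F F F . F F . . . . . F . . . . → 6 faults.
Under LRU: F F F . F F . . . . F F F . . . → 8 faults.
A − B = 6 − 8 = -2.

-2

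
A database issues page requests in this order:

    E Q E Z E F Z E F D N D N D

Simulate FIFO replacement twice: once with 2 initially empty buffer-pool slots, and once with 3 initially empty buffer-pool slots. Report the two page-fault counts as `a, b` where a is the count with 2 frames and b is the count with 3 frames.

10, 7

2 frames: F F . F F F F F F F F . . . → 10 faults.
3 frames: F F . F . F . F . F F . . . → 7 faults.
7 < 10: adding a frame reduced faults, as is typical.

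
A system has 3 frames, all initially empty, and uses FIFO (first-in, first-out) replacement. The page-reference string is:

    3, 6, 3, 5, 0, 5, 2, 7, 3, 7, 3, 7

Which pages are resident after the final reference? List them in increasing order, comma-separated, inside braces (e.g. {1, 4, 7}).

3 → miss, frames [3]
6 → miss, frames [3, 6]
3 → hit
5 → miss, frames [3, 6, 5]
0 → miss, evict 3, frames [6, 5, 0]
5 → hit
2 → miss, evict 6, frames [5, 0, 2]
7 → miss, evict 5, frames [0, 2, 7]
3 → miss, evict 0, frames [2, 7, 3]
7 → hit
3 → hit
7 → hit

{2, 3, 7}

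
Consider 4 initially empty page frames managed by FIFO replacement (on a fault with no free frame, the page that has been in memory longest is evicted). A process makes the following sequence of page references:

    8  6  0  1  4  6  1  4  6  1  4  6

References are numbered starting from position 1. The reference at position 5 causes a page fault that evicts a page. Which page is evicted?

pos 1: 8 -> fault, frames {8}
pos 2: 6 -> fault, frames {8,6}
pos 3: 0 -> fault, frames {8,6,0}
pos 4: 1 -> fault, frames {8,6,0,1}
pos 5: 4 -> fault, evict 8, frames {6,0,1,4}
At position 5, page 8 is evicted.

8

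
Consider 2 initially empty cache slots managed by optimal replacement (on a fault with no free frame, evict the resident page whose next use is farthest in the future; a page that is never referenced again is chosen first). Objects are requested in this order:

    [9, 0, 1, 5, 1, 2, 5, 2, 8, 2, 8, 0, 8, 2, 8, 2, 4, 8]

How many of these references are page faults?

9

9 → miss, frames [9]
0 → miss, frames [9, 0]
1 → miss, evict 9, frames [0, 1]
5 → miss, evict 0, frames [1, 5]
1 → hit
2 → miss, evict 1, frames [5, 2]
5 → hit
2 → hit
8 → miss, evict 5, frames [2, 8]
2 → hit
8 → hit
0 → miss, evict 2, frames [8, 0]
8 → hit
2 → miss, evict 0, frames [8, 2]
8 → hit
2 → hit
4 → miss, evict 2, frames [8, 4]
8 → hit
Page faults: 9.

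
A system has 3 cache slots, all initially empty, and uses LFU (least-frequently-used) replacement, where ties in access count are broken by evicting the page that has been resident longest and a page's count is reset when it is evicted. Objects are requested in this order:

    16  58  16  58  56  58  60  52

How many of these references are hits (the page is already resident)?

3

16 -> miss, frames [16]
58 -> miss, frames [16, 58]
16 -> hit
58 -> hit
56 -> miss, frames [16, 58, 56]
58 -> hit
60 -> miss, evict 56, frames [16, 58, 60]
52 -> miss, evict 60, frames [16, 58, 52]
Hits: 3.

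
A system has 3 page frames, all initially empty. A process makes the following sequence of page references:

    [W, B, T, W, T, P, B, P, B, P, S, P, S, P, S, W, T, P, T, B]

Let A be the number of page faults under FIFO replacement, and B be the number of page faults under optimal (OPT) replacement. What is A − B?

Under FIFO: F F F . . F . . . . F . . . . F F F . F → 9 faults.
Under OPT: F F F . . F . . . . F . . . . . F . . F → 7 faults.
A − B = 9 − 7 = 2.

2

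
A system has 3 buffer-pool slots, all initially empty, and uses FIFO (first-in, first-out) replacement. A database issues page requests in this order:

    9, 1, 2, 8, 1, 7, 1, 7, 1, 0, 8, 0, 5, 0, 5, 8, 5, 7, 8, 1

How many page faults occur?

11

9: miss, frames {9}
1: miss, frames {9,1}
2: miss, frames {9,1,2}
8: miss, evict 9, frames {1,2,8}
1: hit
7: miss, evict 1, frames {2,8,7}
1: miss, evict 2, frames {8,7,1}
7: hit
1: hit
0: miss, evict 8, frames {7,1,0}
8: miss, evict 7, frames {1,0,8}
0: hit
5: miss, evict 1, frames {0,8,5}
0: hit
5: hit
8: hit
5: hit
7: miss, evict 0, frames {8,5,7}
8: hit
1: miss, evict 8, frames {5,7,1}
Page faults: 11.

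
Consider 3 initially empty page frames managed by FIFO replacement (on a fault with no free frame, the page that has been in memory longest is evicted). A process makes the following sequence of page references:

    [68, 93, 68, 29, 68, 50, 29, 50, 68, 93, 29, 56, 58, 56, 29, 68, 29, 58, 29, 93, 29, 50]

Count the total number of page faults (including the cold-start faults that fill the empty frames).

13

68 → fault, frames [68]
93 → fault, frames [68, 93]
68 → hit
29 → fault, frames [68, 93, 29]
68 → hit
50 → fault, evict 68, frames [93, 29, 50]
29 → hit
50 → hit
68 → fault, evict 93, frames [29, 50, 68]
93 → fault, evict 29, frames [50, 68, 93]
29 → fault, evict 50, frames [68, 93, 29]
56 → fault, evict 68, frames [93, 29, 56]
58 → fault, evict 93, frames [29, 56, 58]
56 → hit
29 → hit
68 → fault, evict 29, frames [56, 58, 68]
29 → fault, evict 56, frames [58, 68, 29]
58 → hit
29 → hit
93 → fault, evict 58, frames [68, 29, 93]
29 → hit
50 → fault, evict 68, frames [29, 93, 50]
Page faults: 13.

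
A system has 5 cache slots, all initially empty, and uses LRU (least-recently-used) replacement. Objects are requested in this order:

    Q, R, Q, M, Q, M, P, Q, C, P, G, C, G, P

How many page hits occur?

Q -> fault, frames [Q]
R -> fault, frames [Q, R]
Q -> hit
M -> fault, frames [R, Q, M]
Q -> hit
M -> hit
P -> fault, frames [R, Q, M, P]
Q -> hit
C -> fault, frames [R, M, P, Q, C]
P -> hit
G -> fault, evict R, frames [M, Q, C, P, G]
C -> hit
G -> hit
P -> hit
Hits: 8.

8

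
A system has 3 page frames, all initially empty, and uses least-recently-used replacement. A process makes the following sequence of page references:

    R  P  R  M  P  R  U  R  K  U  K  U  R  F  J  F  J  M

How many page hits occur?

10

R -> fault, frames {R}
P -> fault, frames {R,P}
R -> hit
M -> fault, frames {P,R,M}
P -> hit
R -> hit
U -> fault, evict M, frames {P,R,U}
R -> hit
K -> fault, evict P, frames {U,R,K}
U -> hit
K -> hit
U -> hit
R -> hit
F -> fault, evict K, frames {U,R,F}
J -> fault, evict U, frames {R,F,J}
F -> hit
J -> hit
M -> fault, evict R, frames {F,J,M}
Hits: 10.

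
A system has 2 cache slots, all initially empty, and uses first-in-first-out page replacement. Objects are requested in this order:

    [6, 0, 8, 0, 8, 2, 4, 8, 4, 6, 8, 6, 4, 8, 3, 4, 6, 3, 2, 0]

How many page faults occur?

15

6 → miss, frames {6}
0 → miss, frames {6,0}
8 → miss, evict 6, frames {0,8}
0 → hit
8 → hit
2 → miss, evict 0, frames {8,2}
4 → miss, evict 8, frames {2,4}
8 → miss, evict 2, frames {4,8}
4 → hit
6 → miss, evict 4, frames {8,6}
8 → hit
6 → hit
4 → miss, evict 8, frames {6,4}
8 → miss, evict 6, frames {4,8}
3 → miss, evict 4, frames {8,3}
4 → miss, evict 8, frames {3,4}
6 → miss, evict 3, frames {4,6}
3 → miss, evict 4, frames {6,3}
2 → miss, evict 6, frames {3,2}
0 → miss, evict 3, frames {2,0}
Page faults: 15.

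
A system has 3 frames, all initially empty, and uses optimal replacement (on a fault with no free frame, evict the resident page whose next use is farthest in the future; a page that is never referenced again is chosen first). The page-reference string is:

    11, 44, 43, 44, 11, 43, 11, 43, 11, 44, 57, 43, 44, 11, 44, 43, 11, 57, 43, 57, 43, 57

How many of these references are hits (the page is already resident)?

16

11: miss, frames [11]
44: miss, frames [11, 44]
43: miss, frames [11, 44, 43]
44: hit
11: hit
43: hit
11: hit
43: hit
11: hit
44: hit
57: miss, evict 11, frames [44, 43, 57]
43: hit
44: hit
11: miss, evict 57, frames [44, 43, 11]
44: hit
43: hit
11: hit
57: miss, evict 11, frames [44, 43, 57]
43: hit
57: hit
43: hit
57: hit
Hits: 16.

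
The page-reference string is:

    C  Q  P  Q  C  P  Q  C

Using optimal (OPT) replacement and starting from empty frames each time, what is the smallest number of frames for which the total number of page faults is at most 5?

2

f=1: 8 faults
f=2: 5 faults
f=3: 3 faults
Smallest f with faults ≤ 5 is 2.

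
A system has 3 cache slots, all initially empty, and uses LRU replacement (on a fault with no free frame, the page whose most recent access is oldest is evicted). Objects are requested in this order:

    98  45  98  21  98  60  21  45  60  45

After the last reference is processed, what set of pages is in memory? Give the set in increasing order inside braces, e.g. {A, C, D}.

{21, 45, 60}

98: fault, frames {98}
45: fault, frames {98,45}
98: hit
21: fault, frames {45,98,21}
98: hit
60: fault, evict 45, frames {21,98,60}
21: hit
45: fault, evict 98, frames {60,21,45}
60: hit
45: hit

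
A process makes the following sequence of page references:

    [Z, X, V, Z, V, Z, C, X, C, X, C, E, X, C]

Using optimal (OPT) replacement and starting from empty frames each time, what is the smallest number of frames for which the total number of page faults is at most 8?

2

f=1: 14 faults
f=2: 7 faults
f=3: 5 faults
f=4: 5 faults
f=5: 5 faults
Smallest f with faults ≤ 8 is 2.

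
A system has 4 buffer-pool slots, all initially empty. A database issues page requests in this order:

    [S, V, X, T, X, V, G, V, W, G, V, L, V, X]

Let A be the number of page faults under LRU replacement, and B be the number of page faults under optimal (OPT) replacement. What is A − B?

1

Under LRU: F F F F . . F . F . . F . F → 8 faults.
Under OPT: F F F F . . F . F . . F . . → 7 faults.
A − B = 8 − 7 = 1.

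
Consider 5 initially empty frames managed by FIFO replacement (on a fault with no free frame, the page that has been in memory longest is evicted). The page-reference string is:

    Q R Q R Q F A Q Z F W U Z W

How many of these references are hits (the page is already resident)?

7

Q → fault, frames [Q]
R → fault, frames [Q, R]
Q → hit
R → hit
Q → hit
F → fault, frames [Q, R, F]
A → fault, frames [Q, R, F, A]
Q → hit
Z → fault, frames [Q, R, F, A, Z]
F → hit
W → fault, evict Q, frames [R, F, A, Z, W]
U → fault, evict R, frames [F, A, Z, W, U]
Z → hit
W → hit
Hits: 7.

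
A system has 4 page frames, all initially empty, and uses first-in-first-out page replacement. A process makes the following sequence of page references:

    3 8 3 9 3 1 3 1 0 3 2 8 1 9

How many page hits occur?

4

3 → fault, frames [3]
8 → fault, frames [3, 8]
3 → hit
9 → fault, frames [3, 8, 9]
3 → hit
1 → fault, frames [3, 8, 9, 1]
3 → hit
1 → hit
0 → fault, evict 3, frames [8, 9, 1, 0]
3 → fault, evict 8, frames [9, 1, 0, 3]
2 → fault, evict 9, frames [1, 0, 3, 2]
8 → fault, evict 1, frames [0, 3, 2, 8]
1 → fault, evict 0, frames [3, 2, 8, 1]
9 → fault, evict 3, frames [2, 8, 1, 9]
Hits: 4.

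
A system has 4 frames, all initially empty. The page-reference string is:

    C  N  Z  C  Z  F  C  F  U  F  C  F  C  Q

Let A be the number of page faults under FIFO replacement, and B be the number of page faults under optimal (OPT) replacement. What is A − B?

1

Under FIFO: F F F . . F . . F . F . . F → 7 faults.
Under OPT: F F F . . F . . F . . . . F → 6 faults.
A − B = 7 − 6 = 1.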